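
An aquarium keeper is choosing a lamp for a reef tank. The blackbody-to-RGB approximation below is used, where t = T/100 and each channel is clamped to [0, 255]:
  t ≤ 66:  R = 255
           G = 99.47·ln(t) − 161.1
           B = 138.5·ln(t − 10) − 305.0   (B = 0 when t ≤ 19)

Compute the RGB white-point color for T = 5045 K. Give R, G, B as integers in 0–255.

R=255, G=229, B=207

t = 5045/100 = 50.45; the t ≤ 66 branch applies.
R = 255 by definition for t ≤ 66.
G = 99.47·ln 50.45 − 161.1 = 99.47·3.9210 − 161.1 = 228.920.
B = 138.5·ln(50.45 − 10) − 305.0 = 138.5·ln 40.45 − 305.0 = 138.5·3.7001 − 305.0 = 207.459.
Rounded: (255, 229, 207).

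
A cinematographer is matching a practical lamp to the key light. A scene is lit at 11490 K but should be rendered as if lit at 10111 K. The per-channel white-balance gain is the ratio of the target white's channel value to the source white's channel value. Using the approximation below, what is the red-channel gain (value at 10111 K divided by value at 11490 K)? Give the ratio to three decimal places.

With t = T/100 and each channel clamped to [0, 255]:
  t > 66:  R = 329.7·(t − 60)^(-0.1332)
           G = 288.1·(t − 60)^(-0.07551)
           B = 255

1.039

At 11490 K (t = 114.9):
  R = 329.7·(114.9 − 60)^(-0.1332) = 329.7·54.9^(-0.1332) = 329.7·0.58653 = 193.378.
At 10111 K (t = 101.11):
  R = 329.7·(101.11 − 60)^(-0.1332) = 329.7·41.11^(-0.1332) = 329.7·0.60957 = 200.975.
Gain = 200.975 / 193.378 = 1.0393 → 1.039.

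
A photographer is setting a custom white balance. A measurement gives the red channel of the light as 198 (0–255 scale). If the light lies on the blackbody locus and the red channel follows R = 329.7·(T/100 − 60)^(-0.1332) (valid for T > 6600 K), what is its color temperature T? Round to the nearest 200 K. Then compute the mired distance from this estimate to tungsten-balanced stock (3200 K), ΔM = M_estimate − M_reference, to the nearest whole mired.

(t − 60)^(-0.1332) = 198/329.7 = 0.60055.
t − 60 = 0.60055^(1/-0.1332) = 0.60055^(-7.508) = 45.980, so t = 105.980.
T = 100·t = 10598 K → 10600 K to the nearest 200 K.
M_estimate = 10⁶/10600 = 94.34; M_reference = 10⁶/3200 = 312.50.
ΔM = 94.34 − 312.50 = -218.16 → -218 mireds.

-218 mireds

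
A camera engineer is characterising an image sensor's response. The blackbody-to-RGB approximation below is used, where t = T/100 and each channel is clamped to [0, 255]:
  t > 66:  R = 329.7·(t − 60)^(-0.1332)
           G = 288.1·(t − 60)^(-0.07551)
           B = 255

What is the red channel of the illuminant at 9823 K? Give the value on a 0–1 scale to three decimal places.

t = 9823/100 = 98.23; the t > 66 branch applies.
R = 329.7·(98.23 − 60)^(-0.1332) = 329.7·38.23^(-0.1332) = 329.7·0.61549 = 202.928.
On a 0–1 scale: 202.928/255 = 0.7958 → 0.796.

0.796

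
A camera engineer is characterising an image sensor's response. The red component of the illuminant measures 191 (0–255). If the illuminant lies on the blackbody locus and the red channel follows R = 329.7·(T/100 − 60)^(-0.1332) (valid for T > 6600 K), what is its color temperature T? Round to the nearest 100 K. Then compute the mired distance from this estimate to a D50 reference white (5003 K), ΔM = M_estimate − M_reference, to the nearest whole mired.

(t − 60)^(-0.1332) = 191/329.7 = 0.57931.
t − 60 = 0.57931^(1/-0.1332) = 0.57931^(-7.508) = 60.245, so t = 120.245.
T = 100·t = 12025 K → 12000 K to the nearest 100 K.
M_estimate = 10⁶/12000 = 83.33; M_reference = 10⁶/5003 = 199.88.
ΔM = 83.33 − 199.88 = -116.55 → -117 mireds.

-117 mireds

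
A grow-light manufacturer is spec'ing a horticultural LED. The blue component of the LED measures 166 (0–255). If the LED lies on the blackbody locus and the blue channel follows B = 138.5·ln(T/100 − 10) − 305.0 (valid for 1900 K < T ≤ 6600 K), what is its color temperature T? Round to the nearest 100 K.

4000 K

ln(t − 10) = (166 + 305.0) / 138.5 = 3.4007.
t − 10 = e^3.4007 = 29.986, so t = 39.986.
T = 100·t = 3999 K → 4000 K to the nearest 100 K.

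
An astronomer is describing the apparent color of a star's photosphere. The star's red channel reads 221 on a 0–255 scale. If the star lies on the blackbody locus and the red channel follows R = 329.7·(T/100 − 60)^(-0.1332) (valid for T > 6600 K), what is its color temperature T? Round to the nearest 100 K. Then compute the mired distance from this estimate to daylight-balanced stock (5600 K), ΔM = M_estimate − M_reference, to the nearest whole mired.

-54 mireds

(t − 60)^(-0.1332) = 221/329.7 = 0.67031.
t − 60 = 0.67031^(1/-0.1332) = 0.67031^(-7.508) = 20.149, so t = 80.149.
T = 100·t = 8015 K → 8000 K to the nearest 100 K.
M_estimate = 10⁶/8000 = 125.00; M_reference = 10⁶/5600 = 178.57.
ΔM = 125.00 − 178.57 = -53.57 → -54 mireds.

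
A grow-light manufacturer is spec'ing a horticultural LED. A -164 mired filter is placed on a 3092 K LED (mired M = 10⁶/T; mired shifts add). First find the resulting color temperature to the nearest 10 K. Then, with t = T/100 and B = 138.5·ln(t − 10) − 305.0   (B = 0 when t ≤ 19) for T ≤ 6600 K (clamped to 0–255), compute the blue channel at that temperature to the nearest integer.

244

M_in = 10⁶/3092 = 323.42; M_out = 323.42 + (-164) = 159.42.
T_out = 10⁶/159.42 = 6272.9 K → 6270 K; t = 62.7.
B = 138.5·ln(62.7 − 10) − 305.0 = 138.5·ln 52.7 − 305.0 = 138.5·3.9646 − 305.0 = 244.099.
Rounded: 244.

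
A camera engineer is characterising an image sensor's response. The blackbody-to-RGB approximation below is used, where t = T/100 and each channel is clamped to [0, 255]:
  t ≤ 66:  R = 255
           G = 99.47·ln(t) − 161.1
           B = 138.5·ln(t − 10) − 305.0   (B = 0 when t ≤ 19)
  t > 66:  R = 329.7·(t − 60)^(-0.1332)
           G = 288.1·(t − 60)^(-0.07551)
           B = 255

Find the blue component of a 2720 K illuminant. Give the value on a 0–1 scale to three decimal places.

t = 2720/100 = 27.2; the t ≤ 66 branch applies.
B = 138.5·ln(27.2 − 10) − 305.0 = 138.5·ln 17.2 − 305.0 = 138.5·2.8449 − 305.0 = 89.020.
On a 0–1 scale: 89.020/255 = 0.3491 → 0.349.

0.349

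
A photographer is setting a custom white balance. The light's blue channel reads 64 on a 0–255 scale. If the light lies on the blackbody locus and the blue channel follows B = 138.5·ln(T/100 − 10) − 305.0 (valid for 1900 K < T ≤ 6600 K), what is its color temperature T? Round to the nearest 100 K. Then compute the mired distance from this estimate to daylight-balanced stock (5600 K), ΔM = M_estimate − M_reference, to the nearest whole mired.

+238 mireds

ln(t − 10) = (64 + 305.0) / 138.5 = 2.6643.
t − 10 = e^2.6643 = 14.357, so t = 24.357.
T = 100·t = 2436 K → 2400 K to the nearest 100 K.
M_estimate = 10⁶/2400 = 416.67; M_reference = 10⁶/5600 = 178.57.
ΔM = 416.67 − 178.57 = 238.10 → +238 mireds.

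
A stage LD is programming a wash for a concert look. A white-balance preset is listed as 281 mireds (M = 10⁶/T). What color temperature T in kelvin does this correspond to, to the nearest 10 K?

T = 10⁶ / 281 = 3558.72 K → 3560 K.

3560 K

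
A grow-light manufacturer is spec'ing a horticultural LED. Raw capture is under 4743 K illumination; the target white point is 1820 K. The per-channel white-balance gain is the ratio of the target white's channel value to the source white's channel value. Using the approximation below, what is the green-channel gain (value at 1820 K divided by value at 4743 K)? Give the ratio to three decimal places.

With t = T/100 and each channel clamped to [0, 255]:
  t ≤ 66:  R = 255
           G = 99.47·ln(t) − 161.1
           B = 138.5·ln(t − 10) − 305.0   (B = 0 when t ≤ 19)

0.572

At 4743 K (t = 47.43):
  G = 99.47·ln 47.43 − 161.1 = 99.47·3.8593 − 161.1 = 222.780.
At 1820 K (t = 18.2):
  G = 99.47·ln 18.2 − 161.1 = 99.47·2.9014 − 161.1 = 127.504.
Gain = 127.504 / 222.780 = 0.5723 → 0.572.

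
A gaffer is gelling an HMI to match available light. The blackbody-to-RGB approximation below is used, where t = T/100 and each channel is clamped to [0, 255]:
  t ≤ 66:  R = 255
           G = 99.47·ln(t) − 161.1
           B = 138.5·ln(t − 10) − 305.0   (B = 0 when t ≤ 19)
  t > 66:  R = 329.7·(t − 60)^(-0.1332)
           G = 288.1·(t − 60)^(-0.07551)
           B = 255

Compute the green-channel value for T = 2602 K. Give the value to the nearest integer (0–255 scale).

163

t = 2602/100 = 26.02; the t ≤ 66 branch applies.
G = 99.47·ln 26.02 − 161.1 = 99.47·3.2589 − 161.1 = 163.059.
Rounded: 163.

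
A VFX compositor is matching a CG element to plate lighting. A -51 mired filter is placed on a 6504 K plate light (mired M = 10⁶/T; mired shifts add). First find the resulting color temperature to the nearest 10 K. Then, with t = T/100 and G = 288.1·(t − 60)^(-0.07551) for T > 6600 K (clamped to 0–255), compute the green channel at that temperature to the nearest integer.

M_in = 10⁶/6504 = 153.75; M_out = 153.75 + (-51) = 102.75.
T_out = 10⁶/102.75 = 9732.2 K → 9730 K; t = 97.3.
G = 288.1·(97.3 − 60)^(-0.07551) = 288.1·37.3^(-0.07551) = 288.1·0.76089 = 219.212.
Rounded: 219.

219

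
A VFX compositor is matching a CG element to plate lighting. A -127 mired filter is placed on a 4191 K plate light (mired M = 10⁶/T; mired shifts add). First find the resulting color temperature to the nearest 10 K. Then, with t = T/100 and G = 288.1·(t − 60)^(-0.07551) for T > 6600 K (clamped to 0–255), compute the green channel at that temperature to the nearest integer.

223

M_in = 10⁶/4191 = 238.61; M_out = 238.61 + (-127) = 111.61.
T_out = 10⁶/111.61 = 8960.0 K → 8960 K; t = 89.6.
G = 288.1·(89.6 − 60)^(-0.07551) = 288.1·29.6^(-0.07551) = 288.1·0.77429 = 223.072.
Rounded: 223.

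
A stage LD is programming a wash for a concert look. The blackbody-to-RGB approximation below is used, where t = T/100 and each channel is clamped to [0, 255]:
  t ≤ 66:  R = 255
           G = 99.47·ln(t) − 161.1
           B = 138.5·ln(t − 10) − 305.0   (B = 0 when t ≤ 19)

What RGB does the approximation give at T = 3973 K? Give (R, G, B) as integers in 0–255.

(255, 205, 165)

t = 3973/100 = 39.73; the t ≤ 66 branch applies.
R = 255 by definition for t ≤ 66.
G = 99.47·ln 39.73 − 161.1 = 99.47·3.6821 − 161.1 = 205.159.
B = 138.5·ln(39.73 − 10) − 305.0 = 138.5·ln 29.73 − 305.0 = 138.5·3.3922 − 305.0 = 164.814.
Rounded: (255, 205, 165).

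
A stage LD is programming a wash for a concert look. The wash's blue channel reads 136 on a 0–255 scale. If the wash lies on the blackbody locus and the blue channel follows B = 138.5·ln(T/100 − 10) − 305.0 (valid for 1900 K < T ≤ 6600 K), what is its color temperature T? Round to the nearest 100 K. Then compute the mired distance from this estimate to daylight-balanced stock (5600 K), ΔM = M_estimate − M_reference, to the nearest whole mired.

ln(t − 10) = (136 + 305.0) / 138.5 = 3.1841.
t − 10 = e^3.1841 = 24.146, so t = 34.146.
T = 100·t = 3415 K → 3400 K to the nearest 100 K.
M_estimate = 10⁶/3400 = 294.12; M_reference = 10⁶/5600 = 178.57.
ΔM = 294.12 − 178.57 = 115.55 → +116 mireds.

+116 mireds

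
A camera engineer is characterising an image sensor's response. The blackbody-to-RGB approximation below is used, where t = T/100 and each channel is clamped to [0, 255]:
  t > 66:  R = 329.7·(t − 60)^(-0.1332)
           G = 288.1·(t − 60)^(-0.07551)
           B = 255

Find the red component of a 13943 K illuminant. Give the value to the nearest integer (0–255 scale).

184

t = 13943/100 = 139.43; the t > 66 branch applies.
R = 329.7·(139.43 − 60)^(-0.1332) = 329.7·79.43^(-0.1332) = 329.7·0.55837 = 184.095.
Rounded: 184.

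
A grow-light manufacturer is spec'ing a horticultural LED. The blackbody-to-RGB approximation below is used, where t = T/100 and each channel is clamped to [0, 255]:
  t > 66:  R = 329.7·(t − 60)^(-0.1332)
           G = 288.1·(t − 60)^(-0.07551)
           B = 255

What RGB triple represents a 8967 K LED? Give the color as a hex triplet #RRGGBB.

#D2DFFF

t = 8967/100 = 89.67; the t > 66 branch applies.
R = 329.7·(89.67 − 60)^(-0.1332) = 329.7·29.67^(-0.1332) = 329.7·0.63663 = 209.897.
G = 288.1·(89.67 − 60)^(-0.07551) = 288.1·29.67^(-0.07551) = 288.1·0.77415 = 223.033.
B = 255 by definition for t > 66.
Rounded: (210, 223, 255).
In hex: #D2DFFF.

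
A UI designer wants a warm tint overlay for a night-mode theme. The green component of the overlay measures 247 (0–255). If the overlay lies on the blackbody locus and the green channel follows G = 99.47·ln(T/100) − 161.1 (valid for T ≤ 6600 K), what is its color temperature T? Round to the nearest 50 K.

ln t = (247 + 161.1) / 99.47 = 4.1027.
t = e^4.1027 = 60.506.
T = 100·t = 6051 K → 6050 K to the nearest 50 K.

6050 K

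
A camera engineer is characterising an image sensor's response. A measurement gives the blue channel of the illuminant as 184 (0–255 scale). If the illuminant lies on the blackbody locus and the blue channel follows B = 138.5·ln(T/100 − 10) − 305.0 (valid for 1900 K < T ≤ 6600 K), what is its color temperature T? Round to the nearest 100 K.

ln(t − 10) = (184 + 305.0) / 138.5 = 3.5307.
t − 10 = e^3.5307 = 34.147, so t = 44.147.
T = 100·t = 4415 K → 4400 K to the nearest 100 K.

4400 K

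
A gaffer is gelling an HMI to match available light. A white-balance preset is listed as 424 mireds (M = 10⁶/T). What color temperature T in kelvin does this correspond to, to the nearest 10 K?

2360 K

T = 10⁶ / 424 = 2358.49 K → 2360 K.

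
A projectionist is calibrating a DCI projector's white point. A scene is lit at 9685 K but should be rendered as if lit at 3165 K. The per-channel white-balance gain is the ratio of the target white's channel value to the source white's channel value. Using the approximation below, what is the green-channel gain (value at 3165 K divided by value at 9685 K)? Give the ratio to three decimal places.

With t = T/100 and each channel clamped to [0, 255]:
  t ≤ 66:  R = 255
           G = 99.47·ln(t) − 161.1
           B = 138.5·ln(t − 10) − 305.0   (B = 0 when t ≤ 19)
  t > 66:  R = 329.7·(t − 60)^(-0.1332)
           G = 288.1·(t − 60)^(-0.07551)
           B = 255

0.832

At 9685 K (t = 96.85):
  G = 288.1·(96.85 − 60)^(-0.07551) = 288.1·36.85^(-0.07551) = 288.1·0.76158 = 219.413.
At 3165 K (t = 31.65):
  G = 99.47·ln 31.65 − 161.1 = 99.47·3.4547 − 161.1 = 182.543.
Gain = 182.543 / 219.413 = 0.8320 → 0.832.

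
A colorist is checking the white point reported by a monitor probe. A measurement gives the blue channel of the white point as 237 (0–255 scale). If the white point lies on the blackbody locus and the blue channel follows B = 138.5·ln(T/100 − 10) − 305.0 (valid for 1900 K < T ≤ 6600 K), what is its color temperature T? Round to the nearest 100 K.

ln(t − 10) = (237 + 305.0) / 138.5 = 3.9134.
t − 10 = e^3.9134 = 50.067, so t = 60.067.
T = 100·t = 6007 K → 6000 K to the nearest 100 K.

6000 K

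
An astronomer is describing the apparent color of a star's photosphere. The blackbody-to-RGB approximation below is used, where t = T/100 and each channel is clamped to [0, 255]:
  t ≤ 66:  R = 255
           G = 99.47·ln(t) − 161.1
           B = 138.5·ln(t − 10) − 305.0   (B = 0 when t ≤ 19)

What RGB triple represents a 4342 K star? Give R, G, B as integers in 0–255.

R=255, G=214, B=181

t = 4342/100 = 43.42; the t ≤ 66 branch applies.
R = 255 by definition for t ≤ 66.
G = 99.47·ln 43.42 − 161.1 = 99.47·3.7709 − 161.1 = 213.993.
B = 138.5·ln(43.42 − 10) − 305.0 = 138.5·ln 33.42 − 305.0 = 138.5·3.5092 − 305.0 = 181.018.
Rounded: (255, 214, 181).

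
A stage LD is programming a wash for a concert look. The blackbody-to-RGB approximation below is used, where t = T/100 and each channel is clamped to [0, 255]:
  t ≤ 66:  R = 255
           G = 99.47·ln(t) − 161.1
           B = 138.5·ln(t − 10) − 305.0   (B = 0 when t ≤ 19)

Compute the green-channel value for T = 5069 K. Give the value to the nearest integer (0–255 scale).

229

t = 5069/100 = 50.69; the t ≤ 66 branch applies.
G = 99.47·ln 50.69 − 161.1 = 99.47·3.9257 − 161.1 = 229.392.
Rounded: 229.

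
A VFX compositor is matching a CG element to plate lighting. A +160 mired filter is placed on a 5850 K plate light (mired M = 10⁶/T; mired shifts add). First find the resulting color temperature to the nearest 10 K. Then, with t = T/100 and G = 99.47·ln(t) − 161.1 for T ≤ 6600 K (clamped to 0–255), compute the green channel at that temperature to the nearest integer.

M_in = 10⁶/5850 = 170.94; M_out = 170.94 + (+160) = 330.94.
T_out = 10⁶/330.94 = 3021.7 K → 3020 K; t = 30.2.
G = 99.47·ln 30.2 − 161.1 = 99.47·3.4078 − 161.1 = 177.878.
Rounded: 178.

178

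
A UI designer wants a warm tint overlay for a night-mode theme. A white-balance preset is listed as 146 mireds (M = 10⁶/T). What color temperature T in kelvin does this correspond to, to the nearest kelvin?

6849 K

T = 10⁶ / 146 = 6849.32 K → 6849 K.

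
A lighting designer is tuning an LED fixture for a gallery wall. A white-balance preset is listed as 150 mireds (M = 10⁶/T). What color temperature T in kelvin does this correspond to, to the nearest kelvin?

6667 K

T = 10⁶ / 150 = 6666.67 K → 6667 K.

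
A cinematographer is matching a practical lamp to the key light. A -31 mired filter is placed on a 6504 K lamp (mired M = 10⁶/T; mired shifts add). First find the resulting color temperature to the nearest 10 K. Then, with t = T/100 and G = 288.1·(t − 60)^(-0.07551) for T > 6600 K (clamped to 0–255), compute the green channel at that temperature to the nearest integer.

229

M_in = 10⁶/6504 = 153.75; M_out = 153.75 + (-31) = 122.75.
T_out = 10⁶/122.75 = 8146.5 K → 8150 K; t = 81.5.
G = 288.1·(81.5 − 60)^(-0.07551) = 288.1·21.5^(-0.07551) = 288.1·0.79321 = 228.523.
Rounded: 229.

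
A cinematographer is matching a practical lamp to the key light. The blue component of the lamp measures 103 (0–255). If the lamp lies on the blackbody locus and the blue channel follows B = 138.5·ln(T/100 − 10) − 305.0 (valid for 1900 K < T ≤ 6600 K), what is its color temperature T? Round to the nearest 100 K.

2900 K

ln(t − 10) = (103 + 305.0) / 138.5 = 2.9458.
t − 10 = e^2.9458 = 19.027, so t = 29.027.
T = 100·t = 2903 K → 2900 K to the nearest 100 K.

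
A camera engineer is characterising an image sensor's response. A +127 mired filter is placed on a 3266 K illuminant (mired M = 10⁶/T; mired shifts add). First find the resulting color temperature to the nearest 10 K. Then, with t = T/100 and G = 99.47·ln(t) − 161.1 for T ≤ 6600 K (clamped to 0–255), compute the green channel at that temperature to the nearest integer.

151

M_in = 10⁶/3266 = 306.18; M_out = 306.18 + (+127) = 433.18.
T_out = 10⁶/433.18 = 2308.5 K → 2310 K; t = 23.1.
G = 99.47·ln 23.1 − 161.1 = 99.47·3.1398 − 161.1 = 151.219.
Rounded: 151.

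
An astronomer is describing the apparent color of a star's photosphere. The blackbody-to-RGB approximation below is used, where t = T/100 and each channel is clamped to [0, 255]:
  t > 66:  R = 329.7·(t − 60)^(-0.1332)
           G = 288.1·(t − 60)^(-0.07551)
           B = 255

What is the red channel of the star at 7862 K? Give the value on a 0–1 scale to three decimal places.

t = 7862/100 = 78.62; the t > 66 branch applies.
R = 329.7·(78.62 − 60)^(-0.1332) = 329.7·18.62^(-0.1332) = 329.7·0.67739 = 223.335.
On a 0–1 scale: 223.335/255 = 0.8758 → 0.876.

0.876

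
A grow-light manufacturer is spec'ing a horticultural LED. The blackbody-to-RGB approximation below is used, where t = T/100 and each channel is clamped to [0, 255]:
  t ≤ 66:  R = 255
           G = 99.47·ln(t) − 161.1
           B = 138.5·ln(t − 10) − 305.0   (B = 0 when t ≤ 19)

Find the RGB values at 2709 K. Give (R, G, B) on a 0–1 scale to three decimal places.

t = 2709/100 = 27.09; the t ≤ 66 branch applies.
R = 255 by definition for t ≤ 66.
G = 99.47·ln 27.09 − 161.1 = 99.47·3.2992 − 161.1 = 167.068.
B = 138.5·ln(27.09 − 10) − 305.0 = 138.5·ln 17.09 − 305.0 = 138.5·2.8385 − 305.0 = 88.131.
Dividing each by 255: (1.0000, 0.6552, 0.3456) → (1.000, 0.655, 0.346).

(1.000, 0.655, 0.346)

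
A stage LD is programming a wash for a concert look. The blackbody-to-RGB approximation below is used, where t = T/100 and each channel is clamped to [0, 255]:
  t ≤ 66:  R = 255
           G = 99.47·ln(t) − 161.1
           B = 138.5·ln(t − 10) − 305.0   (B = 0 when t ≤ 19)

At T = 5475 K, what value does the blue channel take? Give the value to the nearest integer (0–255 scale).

221

t = 5475/100 = 54.75; the t ≤ 66 branch applies.
B = 138.5·ln(54.75 − 10) − 305.0 = 138.5·ln 44.75 − 305.0 = 138.5·3.8011 − 305.0 = 221.451.
Rounded: 221.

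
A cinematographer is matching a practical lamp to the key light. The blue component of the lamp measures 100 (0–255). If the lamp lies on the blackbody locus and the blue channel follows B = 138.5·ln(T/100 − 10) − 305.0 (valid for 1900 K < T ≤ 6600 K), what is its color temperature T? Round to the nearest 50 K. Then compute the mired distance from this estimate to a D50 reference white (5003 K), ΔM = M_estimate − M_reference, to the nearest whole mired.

+151 mireds

ln(t − 10) = (100 + 305.0) / 138.5 = 2.9242.
t − 10 = e^2.9242 = 18.619, so t = 28.619.
T = 100·t = 2862 K → 2850 K to the nearest 50 K.
M_estimate = 10⁶/2850 = 350.88; M_reference = 10⁶/5003 = 199.88.
ΔM = 350.88 − 199.88 = 151.00 → +151 mireds.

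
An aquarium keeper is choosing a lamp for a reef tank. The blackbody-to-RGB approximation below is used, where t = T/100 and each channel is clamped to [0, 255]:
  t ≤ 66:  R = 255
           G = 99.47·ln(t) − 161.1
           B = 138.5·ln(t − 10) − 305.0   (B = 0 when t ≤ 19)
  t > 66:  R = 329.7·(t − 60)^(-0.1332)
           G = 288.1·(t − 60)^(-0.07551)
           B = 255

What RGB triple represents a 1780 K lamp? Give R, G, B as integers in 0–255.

R=255, G=125, B=0

t = 1780/100 = 17.8; the t ≤ 66 branch applies.
R = 255 by definition for t ≤ 66.
G = 99.47·ln 17.8 − 161.1 = 99.47·2.8792 − 161.1 = 125.294.
t = 17.8 ≤ 19, so B = 0.
Rounded: (255, 125, 0).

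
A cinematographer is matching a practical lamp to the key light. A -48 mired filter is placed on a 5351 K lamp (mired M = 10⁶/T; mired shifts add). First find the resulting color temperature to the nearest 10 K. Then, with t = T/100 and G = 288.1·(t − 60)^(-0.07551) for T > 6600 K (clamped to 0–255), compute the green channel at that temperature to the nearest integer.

M_in = 10⁶/5351 = 186.88; M_out = 186.88 + (-48) = 138.88.
T_out = 10⁶/138.88 = 7200.4 K → 7200 K; t = 72.
G = 288.1·(72 − 60)^(-0.07551) = 288.1·12^(-0.07551) = 288.1·0.82892 = 238.811.
Rounded: 239.

239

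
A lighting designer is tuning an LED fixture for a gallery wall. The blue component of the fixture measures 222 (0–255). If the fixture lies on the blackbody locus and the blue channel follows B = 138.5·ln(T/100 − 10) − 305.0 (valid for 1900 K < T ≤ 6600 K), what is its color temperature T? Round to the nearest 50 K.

ln(t − 10) = (222 + 305.0) / 138.5 = 3.8051.
t − 10 = e^3.8051 = 44.928, so t = 54.928.
T = 100·t = 5493 K → 5500 K to the nearest 50 K.

5500 K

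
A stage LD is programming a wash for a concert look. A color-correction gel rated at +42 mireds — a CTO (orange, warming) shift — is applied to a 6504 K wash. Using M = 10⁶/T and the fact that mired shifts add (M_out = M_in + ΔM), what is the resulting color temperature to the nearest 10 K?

M_in = 10⁶/6504 = 153.75 mireds.
M_out = 153.75 + (+42) = 195.75 mireds.
T_out = 10⁶/195.75 = 5108.5 K → 5110 K.

5110 K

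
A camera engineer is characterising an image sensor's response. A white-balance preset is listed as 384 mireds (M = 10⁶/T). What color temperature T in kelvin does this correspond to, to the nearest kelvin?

2604 K

T = 10⁶ / 384 = 2604.17 K → 2604 K.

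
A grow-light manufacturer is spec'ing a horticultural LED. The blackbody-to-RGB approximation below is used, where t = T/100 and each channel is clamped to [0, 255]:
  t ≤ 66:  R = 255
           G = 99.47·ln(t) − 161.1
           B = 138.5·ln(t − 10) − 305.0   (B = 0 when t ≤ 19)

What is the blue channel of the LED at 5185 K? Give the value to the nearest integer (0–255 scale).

t = 5185/100 = 51.85; the t ≤ 66 branch applies.
B = 138.5·ln(51.85 − 10) − 305.0 = 138.5·ln 41.85 − 305.0 = 138.5·3.7341 − 305.0 = 212.172.
Rounded: 212.

212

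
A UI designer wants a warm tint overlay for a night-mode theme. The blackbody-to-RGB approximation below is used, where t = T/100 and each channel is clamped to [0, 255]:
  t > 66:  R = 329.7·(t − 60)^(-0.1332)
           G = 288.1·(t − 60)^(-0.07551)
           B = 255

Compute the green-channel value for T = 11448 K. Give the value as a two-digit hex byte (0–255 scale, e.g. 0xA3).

t = 11448/100 = 114.48; the t > 66 branch applies.
G = 288.1·(114.48 − 60)^(-0.07551) = 288.1·54.48^(-0.07551) = 288.1·0.73943 = 213.030.
Rounded: 213; in hex, 0xD5.

0xD5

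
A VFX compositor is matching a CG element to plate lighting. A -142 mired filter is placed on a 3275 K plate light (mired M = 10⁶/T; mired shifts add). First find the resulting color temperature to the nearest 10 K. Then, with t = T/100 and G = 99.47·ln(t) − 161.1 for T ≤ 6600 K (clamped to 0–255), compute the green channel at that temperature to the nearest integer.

M_in = 10⁶/3275 = 305.34; M_out = 305.34 + (-142) = 163.34.
T_out = 10⁶/163.34 = 6122.1 K → 6120 K; t = 61.2.
G = 99.47·ln 61.2 − 161.1 = 99.47·4.1141 − 161.1 = 248.134.
Rounded: 248.

248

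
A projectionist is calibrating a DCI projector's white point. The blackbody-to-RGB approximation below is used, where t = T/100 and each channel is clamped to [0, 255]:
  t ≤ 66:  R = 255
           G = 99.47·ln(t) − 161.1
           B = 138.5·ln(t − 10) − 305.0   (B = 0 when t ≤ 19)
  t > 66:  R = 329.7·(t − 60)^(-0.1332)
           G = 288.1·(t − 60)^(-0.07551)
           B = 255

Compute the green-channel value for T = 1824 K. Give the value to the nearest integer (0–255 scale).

128

t = 1824/100 = 18.24; the t ≤ 66 branch applies.
G = 99.47·ln 18.24 − 161.1 = 99.47·2.9036 − 161.1 = 127.723.
Rounded: 128.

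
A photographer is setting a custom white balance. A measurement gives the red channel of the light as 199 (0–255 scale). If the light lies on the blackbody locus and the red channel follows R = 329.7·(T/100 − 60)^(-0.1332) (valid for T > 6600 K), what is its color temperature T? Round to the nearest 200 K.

(t − 60)^(-0.1332) = 199/329.7 = 0.60358.
t − 60 = 0.60358^(1/-0.1332) = 0.60358^(-7.508) = 44.273, so t = 104.273.
T = 100·t = 10427 K → 10400 K to the nearest 200 K.

10400 K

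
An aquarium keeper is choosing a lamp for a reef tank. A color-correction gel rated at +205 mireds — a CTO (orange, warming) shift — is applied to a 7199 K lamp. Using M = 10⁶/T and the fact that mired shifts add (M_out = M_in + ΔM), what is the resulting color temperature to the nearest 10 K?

M_in = 10⁶/7199 = 138.91 mireds.
M_out = 138.91 + (+205) = 343.91 mireds.
T_out = 10⁶/343.91 = 2907.8 K → 2910 K.

2910 K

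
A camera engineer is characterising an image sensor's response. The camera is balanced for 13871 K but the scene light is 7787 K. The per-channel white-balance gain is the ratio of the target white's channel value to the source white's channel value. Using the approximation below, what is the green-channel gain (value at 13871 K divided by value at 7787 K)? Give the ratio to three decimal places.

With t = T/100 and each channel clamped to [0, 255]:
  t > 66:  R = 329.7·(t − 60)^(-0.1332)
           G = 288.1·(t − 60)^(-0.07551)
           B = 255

0.894

At 7787 K (t = 77.87):
  G = 288.1·(77.87 − 60)^(-0.07551) = 288.1·17.87^(-0.07551) = 288.1·0.80436 = 231.737.
At 13871 K (t = 138.71):
  G = 288.1·(138.71 − 60)^(-0.07551) = 288.1·78.71^(-0.07551) = 288.1·0.71917 = 207.193.
Gain = 207.193 / 231.737 = 0.8941 → 0.894.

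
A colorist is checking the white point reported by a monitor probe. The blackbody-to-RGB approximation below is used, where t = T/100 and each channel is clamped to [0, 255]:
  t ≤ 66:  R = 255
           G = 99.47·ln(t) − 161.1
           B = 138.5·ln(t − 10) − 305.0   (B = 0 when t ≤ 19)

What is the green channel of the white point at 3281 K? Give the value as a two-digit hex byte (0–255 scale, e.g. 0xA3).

t = 3281/100 = 32.81; the t ≤ 66 branch applies.
G = 99.47·ln 32.81 − 161.1 = 99.47·3.4907 − 161.1 = 186.123.
Rounded: 186; in hex, 0xBA.

0xBA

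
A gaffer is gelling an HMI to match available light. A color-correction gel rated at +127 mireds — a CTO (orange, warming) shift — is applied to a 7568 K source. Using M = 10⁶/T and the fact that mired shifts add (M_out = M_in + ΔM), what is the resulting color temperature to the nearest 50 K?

3850 K

M_in = 10⁶/7568 = 132.14 mireds.
M_out = 132.14 + (+127) = 259.14 mireds.
T_out = 10⁶/259.14 = 3859.0 K → 3850 K.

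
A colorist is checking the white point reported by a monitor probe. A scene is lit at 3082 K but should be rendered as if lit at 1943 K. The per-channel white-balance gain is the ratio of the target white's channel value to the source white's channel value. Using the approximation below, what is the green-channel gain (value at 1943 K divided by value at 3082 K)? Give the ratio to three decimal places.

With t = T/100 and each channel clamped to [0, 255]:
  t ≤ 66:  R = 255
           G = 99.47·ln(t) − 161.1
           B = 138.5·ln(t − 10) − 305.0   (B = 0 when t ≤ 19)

At 3082 K (t = 30.82):
  G = 99.47·ln 30.82 − 161.1 = 99.47·3.4282 − 161.1 = 179.899.
At 1943 K (t = 19.43):
  G = 99.47·ln 19.43 − 161.1 = 99.47·2.9668 − 161.1 = 134.009.
Gain = 134.009 / 179.899 = 0.7449 → 0.745.

0.745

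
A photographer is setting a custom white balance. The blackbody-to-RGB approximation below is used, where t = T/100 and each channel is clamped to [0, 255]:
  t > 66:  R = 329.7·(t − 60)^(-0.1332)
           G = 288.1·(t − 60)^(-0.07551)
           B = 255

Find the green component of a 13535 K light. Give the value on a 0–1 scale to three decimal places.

t = 13535/100 = 135.35; the t > 66 branch applies.
G = 288.1·(135.35 − 60)^(-0.07551) = 288.1·75.35^(-0.07551) = 288.1·0.72154 = 207.876.
On a 0–1 scale: 207.876/255 = 0.8152 → 0.815.

0.815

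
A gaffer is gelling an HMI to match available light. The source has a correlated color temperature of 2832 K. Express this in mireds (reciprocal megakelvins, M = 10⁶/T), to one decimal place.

M = 10⁶ / 2832 = 353.107 → 353.1 mireds.

353.1 mireds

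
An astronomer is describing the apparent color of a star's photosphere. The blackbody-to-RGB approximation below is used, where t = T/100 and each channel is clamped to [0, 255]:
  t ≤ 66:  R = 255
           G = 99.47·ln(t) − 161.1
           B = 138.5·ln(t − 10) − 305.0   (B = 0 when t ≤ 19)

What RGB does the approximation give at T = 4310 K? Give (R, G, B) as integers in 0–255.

t = 4310/100 = 43.1; the t ≤ 66 branch applies.
R = 255 by definition for t ≤ 66.
G = 99.47·ln 43.1 − 161.1 = 99.47·3.7635 − 161.1 = 213.258.
B = 138.5·ln(43.1 − 10) − 305.0 = 138.5·ln 33.1 − 305.0 = 138.5·3.4995 − 305.0 = 179.685.
Rounded: (255, 213, 180).

(255, 213, 180)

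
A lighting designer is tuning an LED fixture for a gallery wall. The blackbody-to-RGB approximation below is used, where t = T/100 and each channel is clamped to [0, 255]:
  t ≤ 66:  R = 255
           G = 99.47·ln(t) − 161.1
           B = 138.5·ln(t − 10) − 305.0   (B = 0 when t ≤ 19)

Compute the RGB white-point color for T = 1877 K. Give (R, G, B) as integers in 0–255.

t = 1877/100 = 18.77; the t ≤ 66 branch applies.
R = 255 by definition for t ≤ 66.
G = 99.47·ln 18.77 − 161.1 = 99.47·2.9323 − 161.1 = 130.572.
t = 18.77 ≤ 19, so B = 0.
Rounded: (255, 131, 0).

(255, 131, 0)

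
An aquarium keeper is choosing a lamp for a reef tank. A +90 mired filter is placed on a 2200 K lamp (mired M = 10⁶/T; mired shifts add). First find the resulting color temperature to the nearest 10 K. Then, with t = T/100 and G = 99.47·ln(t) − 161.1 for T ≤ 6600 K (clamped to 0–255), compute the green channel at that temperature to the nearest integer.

M_in = 10⁶/2200 = 454.55; M_out = 454.55 + (+90) = 544.55.
T_out = 10⁶/544.55 = 1836.4 K → 1840 K; t = 18.4.
G = 99.47·ln 18.4 − 161.1 = 99.47·2.9124 − 161.1 = 128.592.
Rounded: 129.

129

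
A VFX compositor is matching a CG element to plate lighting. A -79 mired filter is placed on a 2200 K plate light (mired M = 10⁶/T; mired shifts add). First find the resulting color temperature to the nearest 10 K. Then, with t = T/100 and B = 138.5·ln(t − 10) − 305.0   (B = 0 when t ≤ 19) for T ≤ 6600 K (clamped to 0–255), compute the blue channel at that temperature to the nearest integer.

M_in = 10⁶/2200 = 454.55; M_out = 454.55 + (-79) = 375.55.
T_out = 10⁶/375.55 = 2662.8 K → 2660 K; t = 26.6.
B = 138.5·ln(26.6 − 10) − 305.0 = 138.5·ln 16.6 − 305.0 = 138.5·2.8094 − 305.0 = 84.102.
Rounded: 84.

84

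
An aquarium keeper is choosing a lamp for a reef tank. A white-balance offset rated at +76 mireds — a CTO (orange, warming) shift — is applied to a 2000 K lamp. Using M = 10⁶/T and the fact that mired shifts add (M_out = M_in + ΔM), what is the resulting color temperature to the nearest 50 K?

M_in = 10⁶/2000 = 500.00 mireds.
M_out = 500.00 + (+76) = 576.00 mireds.
T_out = 10⁶/576.00 = 1736.1 K → 1750 K.

1750 K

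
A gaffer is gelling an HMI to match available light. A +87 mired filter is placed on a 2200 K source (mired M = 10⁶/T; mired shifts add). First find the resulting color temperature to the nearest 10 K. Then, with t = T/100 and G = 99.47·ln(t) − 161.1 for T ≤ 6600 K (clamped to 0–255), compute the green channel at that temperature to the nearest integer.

M_in = 10⁶/2200 = 454.55; M_out = 454.55 + (+87) = 541.55.
T_out = 10⁶/541.55 = 1846.6 K → 1850 K; t = 18.5.
G = 99.47·ln 18.5 − 161.1 = 99.47·2.9178 − 161.1 = 129.131.
Rounded: 129.

129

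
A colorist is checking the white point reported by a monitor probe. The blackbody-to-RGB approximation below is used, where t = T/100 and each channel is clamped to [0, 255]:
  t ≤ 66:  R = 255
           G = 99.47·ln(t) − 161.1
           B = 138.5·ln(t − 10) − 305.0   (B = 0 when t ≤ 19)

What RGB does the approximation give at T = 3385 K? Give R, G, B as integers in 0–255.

t = 3385/100 = 33.85; the t ≤ 66 branch applies.
R = 255 by definition for t ≤ 66.
G = 99.47·ln 33.85 − 161.1 = 99.47·3.5219 − 161.1 = 189.227.
B = 138.5·ln(33.85 − 10) − 305.0 = 138.5·ln 23.85 − 305.0 = 138.5·3.1718 − 305.0 = 134.292.
Rounded: (255, 189, 134).

R=255, G=189, B=134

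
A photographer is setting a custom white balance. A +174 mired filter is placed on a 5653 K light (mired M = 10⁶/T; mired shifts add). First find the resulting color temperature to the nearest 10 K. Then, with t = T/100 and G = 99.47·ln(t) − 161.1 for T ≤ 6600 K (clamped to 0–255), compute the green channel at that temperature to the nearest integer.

M_in = 10⁶/5653 = 176.90; M_out = 176.90 + (+174) = 350.90.
T_out = 10⁶/350.90 = 2849.8 K → 2850 K; t = 28.5.
G = 99.47·ln 28.5 − 161.1 = 99.47·3.3499 − 161.1 = 172.115.
Rounded: 172.

172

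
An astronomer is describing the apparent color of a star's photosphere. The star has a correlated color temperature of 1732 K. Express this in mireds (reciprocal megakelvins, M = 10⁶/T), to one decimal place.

M = 10⁶ / 1732 = 577.367 → 577.4 mireds.

577.4 mireds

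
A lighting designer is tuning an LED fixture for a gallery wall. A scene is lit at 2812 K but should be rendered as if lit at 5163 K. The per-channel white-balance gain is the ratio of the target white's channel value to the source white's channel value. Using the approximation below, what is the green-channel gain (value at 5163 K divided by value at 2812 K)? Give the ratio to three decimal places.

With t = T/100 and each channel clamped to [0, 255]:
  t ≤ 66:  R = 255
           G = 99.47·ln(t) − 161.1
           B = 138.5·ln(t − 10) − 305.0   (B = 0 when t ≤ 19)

1.354

At 2812 K (t = 28.12):
  G = 99.47·ln 28.12 − 161.1 = 99.47·3.3365 − 161.1 = 170.780.
At 5163 K (t = 51.63):
  G = 99.47·ln 51.63 − 161.1 = 99.47·3.9441 − 161.1 = 231.220.
Gain = 231.220 / 170.780 = 1.3539 → 1.354.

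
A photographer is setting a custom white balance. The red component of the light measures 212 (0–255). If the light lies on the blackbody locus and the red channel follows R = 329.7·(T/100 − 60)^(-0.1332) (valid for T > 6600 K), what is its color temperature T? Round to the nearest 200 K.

8800 K

(t − 60)^(-0.1332) = 212/329.7 = 0.64301.
t − 60 = 0.64301^(1/-0.1332) = 0.64301^(-7.508) = 27.530, so t = 87.530.
T = 100·t = 8753 K → 8800 K to the nearest 200 K.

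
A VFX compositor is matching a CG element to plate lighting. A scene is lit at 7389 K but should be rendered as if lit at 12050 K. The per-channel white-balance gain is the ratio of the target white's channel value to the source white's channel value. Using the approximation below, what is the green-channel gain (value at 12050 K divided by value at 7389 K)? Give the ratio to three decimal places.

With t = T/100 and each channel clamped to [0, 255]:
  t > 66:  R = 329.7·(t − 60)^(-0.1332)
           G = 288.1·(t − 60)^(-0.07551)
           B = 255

0.895

At 7389 K (t = 73.89):
  G = 288.1·(73.89 − 60)^(-0.07551) = 288.1·13.89^(-0.07551) = 288.1·0.81981 = 236.188.
At 12050 K (t = 120.5):
  G = 288.1·(120.5 − 60)^(-0.07551) = 288.1·60.5^(-0.07551) = 288.1·0.73360 = 211.350.
Gain = 211.350 / 236.188 = 0.8948 → 0.895.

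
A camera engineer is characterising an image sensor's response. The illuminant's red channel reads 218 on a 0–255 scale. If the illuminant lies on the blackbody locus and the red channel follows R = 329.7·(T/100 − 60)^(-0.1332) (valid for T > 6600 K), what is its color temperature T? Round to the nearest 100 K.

8200 K

(t − 60)^(-0.1332) = 218/329.7 = 0.66121.
t − 60 = 0.66121^(1/-0.1332) = 0.66121^(-7.508) = 22.326, so t = 82.326.
T = 100·t = 8233 K → 8200 K to the nearest 100 K.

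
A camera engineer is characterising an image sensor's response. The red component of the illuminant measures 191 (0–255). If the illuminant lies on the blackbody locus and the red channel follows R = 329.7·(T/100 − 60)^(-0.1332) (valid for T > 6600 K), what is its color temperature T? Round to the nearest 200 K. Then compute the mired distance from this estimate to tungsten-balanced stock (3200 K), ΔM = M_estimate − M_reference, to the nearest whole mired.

-229 mireds

(t − 60)^(-0.1332) = 191/329.7 = 0.57931.
t − 60 = 0.57931^(1/-0.1332) = 0.57931^(-7.508) = 60.245, so t = 120.245.
T = 100·t = 12025 K → 12000 K to the nearest 200 K.
M_estimate = 10⁶/12000 = 83.33; M_reference = 10⁶/3200 = 312.50.
ΔM = 83.33 − 312.50 = -229.17 → -229 mireds.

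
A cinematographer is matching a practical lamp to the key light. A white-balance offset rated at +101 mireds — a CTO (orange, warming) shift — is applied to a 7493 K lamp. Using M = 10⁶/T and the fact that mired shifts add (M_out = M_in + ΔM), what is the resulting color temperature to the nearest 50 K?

4250 K

M_in = 10⁶/7493 = 133.46 mireds.
M_out = 133.46 + (+101) = 234.46 mireds.
T_out = 10⁶/234.46 = 4265.2 K → 4250 K.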